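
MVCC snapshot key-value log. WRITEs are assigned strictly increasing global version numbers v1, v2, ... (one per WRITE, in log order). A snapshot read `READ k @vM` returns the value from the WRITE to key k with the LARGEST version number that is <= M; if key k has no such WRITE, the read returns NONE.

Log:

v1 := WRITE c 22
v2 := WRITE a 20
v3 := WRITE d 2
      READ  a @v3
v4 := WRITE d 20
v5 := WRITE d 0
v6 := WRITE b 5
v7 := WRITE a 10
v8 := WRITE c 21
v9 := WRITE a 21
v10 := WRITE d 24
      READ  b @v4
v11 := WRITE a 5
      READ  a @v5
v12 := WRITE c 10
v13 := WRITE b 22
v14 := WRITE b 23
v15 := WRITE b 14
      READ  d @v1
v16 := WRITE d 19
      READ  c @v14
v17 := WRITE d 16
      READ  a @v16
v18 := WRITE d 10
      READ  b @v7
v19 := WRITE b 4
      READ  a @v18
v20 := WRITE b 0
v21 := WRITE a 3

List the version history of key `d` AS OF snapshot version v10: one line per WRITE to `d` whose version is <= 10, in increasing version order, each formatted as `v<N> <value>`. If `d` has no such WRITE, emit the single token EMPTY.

Scan writes for key=d with version <= 10:
  v1 WRITE c 22 -> skip
  v2 WRITE a 20 -> skip
  v3 WRITE d 2 -> keep
  v4 WRITE d 20 -> keep
  v5 WRITE d 0 -> keep
  v6 WRITE b 5 -> skip
  v7 WRITE a 10 -> skip
  v8 WRITE c 21 -> skip
  v9 WRITE a 21 -> skip
  v10 WRITE d 24 -> keep
  v11 WRITE a 5 -> skip
  v12 WRITE c 10 -> skip
  v13 WRITE b 22 -> skip
  v14 WRITE b 23 -> skip
  v15 WRITE b 14 -> skip
  v16 WRITE d 19 -> drop (> snap)
  v17 WRITE d 16 -> drop (> snap)
  v18 WRITE d 10 -> drop (> snap)
  v19 WRITE b 4 -> skip
  v20 WRITE b 0 -> skip
  v21 WRITE a 3 -> skip
Collected: [(3, 2), (4, 20), (5, 0), (10, 24)]

Answer: v3 2
v4 20
v5 0
v10 24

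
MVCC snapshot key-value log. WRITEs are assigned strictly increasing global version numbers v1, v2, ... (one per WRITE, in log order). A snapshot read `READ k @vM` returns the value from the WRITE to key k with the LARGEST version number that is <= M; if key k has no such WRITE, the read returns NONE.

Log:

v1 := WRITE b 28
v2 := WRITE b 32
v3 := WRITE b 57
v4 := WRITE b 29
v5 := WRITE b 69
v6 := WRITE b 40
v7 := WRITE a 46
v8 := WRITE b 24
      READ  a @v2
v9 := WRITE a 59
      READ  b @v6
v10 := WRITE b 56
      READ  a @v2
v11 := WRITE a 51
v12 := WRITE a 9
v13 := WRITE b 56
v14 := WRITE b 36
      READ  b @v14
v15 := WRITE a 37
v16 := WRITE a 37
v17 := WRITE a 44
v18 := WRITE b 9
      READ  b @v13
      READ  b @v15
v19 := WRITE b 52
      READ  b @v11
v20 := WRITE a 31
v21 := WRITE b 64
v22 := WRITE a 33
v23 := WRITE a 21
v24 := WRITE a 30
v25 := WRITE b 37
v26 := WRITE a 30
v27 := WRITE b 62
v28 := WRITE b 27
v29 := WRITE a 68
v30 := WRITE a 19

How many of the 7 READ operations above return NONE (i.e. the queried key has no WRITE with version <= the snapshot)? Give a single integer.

v1: WRITE b=28  (b history now [(1, 28)])
v2: WRITE b=32  (b history now [(1, 28), (2, 32)])
v3: WRITE b=57  (b history now [(1, 28), (2, 32), (3, 57)])
v4: WRITE b=29  (b history now [(1, 28), (2, 32), (3, 57), (4, 29)])
v5: WRITE b=69  (b history now [(1, 28), (2, 32), (3, 57), (4, 29), (5, 69)])
v6: WRITE b=40  (b history now [(1, 28), (2, 32), (3, 57), (4, 29), (5, 69), (6, 40)])
v7: WRITE a=46  (a history now [(7, 46)])
v8: WRITE b=24  (b history now [(1, 28), (2, 32), (3, 57), (4, 29), (5, 69), (6, 40), (8, 24)])
READ a @v2: history=[(7, 46)] -> no version <= 2 -> NONE
v9: WRITE a=59  (a history now [(7, 46), (9, 59)])
READ b @v6: history=[(1, 28), (2, 32), (3, 57), (4, 29), (5, 69), (6, 40), (8, 24)] -> pick v6 -> 40
v10: WRITE b=56  (b history now [(1, 28), (2, 32), (3, 57), (4, 29), (5, 69), (6, 40), (8, 24), (10, 56)])
READ a @v2: history=[(7, 46), (9, 59)] -> no version <= 2 -> NONE
v11: WRITE a=51  (a history now [(7, 46), (9, 59), (11, 51)])
v12: WRITE a=9  (a history now [(7, 46), (9, 59), (11, 51), (12, 9)])
v13: WRITE b=56  (b history now [(1, 28), (2, 32), (3, 57), (4, 29), (5, 69), (6, 40), (8, 24), (10, 56), (13, 56)])
v14: WRITE b=36  (b history now [(1, 28), (2, 32), (3, 57), (4, 29), (5, 69), (6, 40), (8, 24), (10, 56), (13, 56), (14, 36)])
READ b @v14: history=[(1, 28), (2, 32), (3, 57), (4, 29), (5, 69), (6, 40), (8, 24), (10, 56), (13, 56), (14, 36)] -> pick v14 -> 36
v15: WRITE a=37  (a history now [(7, 46), (9, 59), (11, 51), (12, 9), (15, 37)])
v16: WRITE a=37  (a history now [(7, 46), (9, 59), (11, 51), (12, 9), (15, 37), (16, 37)])
v17: WRITE a=44  (a history now [(7, 46), (9, 59), (11, 51), (12, 9), (15, 37), (16, 37), (17, 44)])
v18: WRITE b=9  (b history now [(1, 28), (2, 32), (3, 57), (4, 29), (5, 69), (6, 40), (8, 24), (10, 56), (13, 56), (14, 36), (18, 9)])
READ b @v13: history=[(1, 28), (2, 32), (3, 57), (4, 29), (5, 69), (6, 40), (8, 24), (10, 56), (13, 56), (14, 36), (18, 9)] -> pick v13 -> 56
READ b @v15: history=[(1, 28), (2, 32), (3, 57), (4, 29), (5, 69), (6, 40), (8, 24), (10, 56), (13, 56), (14, 36), (18, 9)] -> pick v14 -> 36
v19: WRITE b=52  (b history now [(1, 28), (2, 32), (3, 57), (4, 29), (5, 69), (6, 40), (8, 24), (10, 56), (13, 56), (14, 36), (18, 9), (19, 52)])
READ b @v11: history=[(1, 28), (2, 32), (3, 57), (4, 29), (5, 69), (6, 40), (8, 24), (10, 56), (13, 56), (14, 36), (18, 9), (19, 52)] -> pick v10 -> 56
v20: WRITE a=31  (a history now [(7, 46), (9, 59), (11, 51), (12, 9), (15, 37), (16, 37), (17, 44), (20, 31)])
v21: WRITE b=64  (b history now [(1, 28), (2, 32), (3, 57), (4, 29), (5, 69), (6, 40), (8, 24), (10, 56), (13, 56), (14, 36), (18, 9), (19, 52), (21, 64)])
v22: WRITE a=33  (a history now [(7, 46), (9, 59), (11, 51), (12, 9), (15, 37), (16, 37), (17, 44), (20, 31), (22, 33)])
v23: WRITE a=21  (a history now [(7, 46), (9, 59), (11, 51), (12, 9), (15, 37), (16, 37), (17, 44), (20, 31), (22, 33), (23, 21)])
v24: WRITE a=30  (a history now [(7, 46), (9, 59), (11, 51), (12, 9), (15, 37), (16, 37), (17, 44), (20, 31), (22, 33), (23, 21), (24, 30)])
v25: WRITE b=37  (b history now [(1, 28), (2, 32), (3, 57), (4, 29), (5, 69), (6, 40), (8, 24), (10, 56), (13, 56), (14, 36), (18, 9), (19, 52), (21, 64), (25, 37)])
v26: WRITE a=30  (a history now [(7, 46), (9, 59), (11, 51), (12, 9), (15, 37), (16, 37), (17, 44), (20, 31), (22, 33), (23, 21), (24, 30), (26, 30)])
v27: WRITE b=62  (b history now [(1, 28), (2, 32), (3, 57), (4, 29), (5, 69), (6, 40), (8, 24), (10, 56), (13, 56), (14, 36), (18, 9), (19, 52), (21, 64), (25, 37), (27, 62)])
v28: WRITE b=27  (b history now [(1, 28), (2, 32), (3, 57), (4, 29), (5, 69), (6, 40), (8, 24), (10, 56), (13, 56), (14, 36), (18, 9), (19, 52), (21, 64), (25, 37), (27, 62), (28, 27)])
v29: WRITE a=68  (a history now [(7, 46), (9, 59), (11, 51), (12, 9), (15, 37), (16, 37), (17, 44), (20, 31), (22, 33), (23, 21), (24, 30), (26, 30), (29, 68)])
v30: WRITE a=19  (a history now [(7, 46), (9, 59), (11, 51), (12, 9), (15, 37), (16, 37), (17, 44), (20, 31), (22, 33), (23, 21), (24, 30), (26, 30), (29, 68), (30, 19)])
Read results in order: ['NONE', '40', 'NONE', '36', '56', '36', '56']
NONE count = 2

Answer: 2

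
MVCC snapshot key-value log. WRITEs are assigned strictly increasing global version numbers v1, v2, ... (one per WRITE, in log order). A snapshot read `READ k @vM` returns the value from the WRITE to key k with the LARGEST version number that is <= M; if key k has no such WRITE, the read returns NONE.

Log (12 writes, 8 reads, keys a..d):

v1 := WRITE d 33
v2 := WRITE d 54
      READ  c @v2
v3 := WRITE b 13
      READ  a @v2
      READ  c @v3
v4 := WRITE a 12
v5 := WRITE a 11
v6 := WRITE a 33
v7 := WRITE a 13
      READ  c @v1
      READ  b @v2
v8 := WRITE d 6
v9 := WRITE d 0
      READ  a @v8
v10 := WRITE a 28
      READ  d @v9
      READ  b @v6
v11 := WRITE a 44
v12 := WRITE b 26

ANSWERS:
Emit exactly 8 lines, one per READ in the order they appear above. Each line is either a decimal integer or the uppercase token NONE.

Answer: NONE
NONE
NONE
NONE
NONE
13
0
13

Derivation:
v1: WRITE d=33  (d history now [(1, 33)])
v2: WRITE d=54  (d history now [(1, 33), (2, 54)])
READ c @v2: history=[] -> no version <= 2 -> NONE
v3: WRITE b=13  (b history now [(3, 13)])
READ a @v2: history=[] -> no version <= 2 -> NONE
READ c @v3: history=[] -> no version <= 3 -> NONE
v4: WRITE a=12  (a history now [(4, 12)])
v5: WRITE a=11  (a history now [(4, 12), (5, 11)])
v6: WRITE a=33  (a history now [(4, 12), (5, 11), (6, 33)])
v7: WRITE a=13  (a history now [(4, 12), (5, 11), (6, 33), (7, 13)])
READ c @v1: history=[] -> no version <= 1 -> NONE
READ b @v2: history=[(3, 13)] -> no version <= 2 -> NONE
v8: WRITE d=6  (d history now [(1, 33), (2, 54), (8, 6)])
v9: WRITE d=0  (d history now [(1, 33), (2, 54), (8, 6), (9, 0)])
READ a @v8: history=[(4, 12), (5, 11), (6, 33), (7, 13)] -> pick v7 -> 13
v10: WRITE a=28  (a history now [(4, 12), (5, 11), (6, 33), (7, 13), (10, 28)])
READ d @v9: history=[(1, 33), (2, 54), (8, 6), (9, 0)] -> pick v9 -> 0
READ b @v6: history=[(3, 13)] -> pick v3 -> 13
v11: WRITE a=44  (a history now [(4, 12), (5, 11), (6, 33), (7, 13), (10, 28), (11, 44)])
v12: WRITE b=26  (b history now [(3, 13), (12, 26)])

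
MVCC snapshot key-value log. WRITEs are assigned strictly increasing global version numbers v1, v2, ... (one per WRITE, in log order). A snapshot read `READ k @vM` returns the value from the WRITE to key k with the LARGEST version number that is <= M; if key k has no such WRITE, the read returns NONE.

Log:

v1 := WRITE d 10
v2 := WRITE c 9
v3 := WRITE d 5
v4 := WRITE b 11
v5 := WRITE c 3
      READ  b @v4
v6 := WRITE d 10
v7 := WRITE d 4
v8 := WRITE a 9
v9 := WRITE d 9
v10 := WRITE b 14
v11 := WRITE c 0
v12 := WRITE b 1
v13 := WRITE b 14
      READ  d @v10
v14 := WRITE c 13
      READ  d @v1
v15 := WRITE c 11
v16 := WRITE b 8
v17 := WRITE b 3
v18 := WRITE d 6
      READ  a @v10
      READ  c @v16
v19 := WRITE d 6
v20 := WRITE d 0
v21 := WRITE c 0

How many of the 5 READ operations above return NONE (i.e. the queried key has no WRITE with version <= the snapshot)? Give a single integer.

v1: WRITE d=10  (d history now [(1, 10)])
v2: WRITE c=9  (c history now [(2, 9)])
v3: WRITE d=5  (d history now [(1, 10), (3, 5)])
v4: WRITE b=11  (b history now [(4, 11)])
v5: WRITE c=3  (c history now [(2, 9), (5, 3)])
READ b @v4: history=[(4, 11)] -> pick v4 -> 11
v6: WRITE d=10  (d history now [(1, 10), (3, 5), (6, 10)])
v7: WRITE d=4  (d history now [(1, 10), (3, 5), (6, 10), (7, 4)])
v8: WRITE a=9  (a history now [(8, 9)])
v9: WRITE d=9  (d history now [(1, 10), (3, 5), (6, 10), (7, 4), (9, 9)])
v10: WRITE b=14  (b history now [(4, 11), (10, 14)])
v11: WRITE c=0  (c history now [(2, 9), (5, 3), (11, 0)])
v12: WRITE b=1  (b history now [(4, 11), (10, 14), (12, 1)])
v13: WRITE b=14  (b history now [(4, 11), (10, 14), (12, 1), (13, 14)])
READ d @v10: history=[(1, 10), (3, 5), (6, 10), (7, 4), (9, 9)] -> pick v9 -> 9
v14: WRITE c=13  (c history now [(2, 9), (5, 3), (11, 0), (14, 13)])
READ d @v1: history=[(1, 10), (3, 5), (6, 10), (7, 4), (9, 9)] -> pick v1 -> 10
v15: WRITE c=11  (c history now [(2, 9), (5, 3), (11, 0), (14, 13), (15, 11)])
v16: WRITE b=8  (b history now [(4, 11), (10, 14), (12, 1), (13, 14), (16, 8)])
v17: WRITE b=3  (b history now [(4, 11), (10, 14), (12, 1), (13, 14), (16, 8), (17, 3)])
v18: WRITE d=6  (d history now [(1, 10), (3, 5), (6, 10), (7, 4), (9, 9), (18, 6)])
READ a @v10: history=[(8, 9)] -> pick v8 -> 9
READ c @v16: history=[(2, 9), (5, 3), (11, 0), (14, 13), (15, 11)] -> pick v15 -> 11
v19: WRITE d=6  (d history now [(1, 10), (3, 5), (6, 10), (7, 4), (9, 9), (18, 6), (19, 6)])
v20: WRITE d=0  (d history now [(1, 10), (3, 5), (6, 10), (7, 4), (9, 9), (18, 6), (19, 6), (20, 0)])
v21: WRITE c=0  (c history now [(2, 9), (5, 3), (11, 0), (14, 13), (15, 11), (21, 0)])
Read results in order: ['11', '9', '10', '9', '11']
NONE count = 0

Answer: 0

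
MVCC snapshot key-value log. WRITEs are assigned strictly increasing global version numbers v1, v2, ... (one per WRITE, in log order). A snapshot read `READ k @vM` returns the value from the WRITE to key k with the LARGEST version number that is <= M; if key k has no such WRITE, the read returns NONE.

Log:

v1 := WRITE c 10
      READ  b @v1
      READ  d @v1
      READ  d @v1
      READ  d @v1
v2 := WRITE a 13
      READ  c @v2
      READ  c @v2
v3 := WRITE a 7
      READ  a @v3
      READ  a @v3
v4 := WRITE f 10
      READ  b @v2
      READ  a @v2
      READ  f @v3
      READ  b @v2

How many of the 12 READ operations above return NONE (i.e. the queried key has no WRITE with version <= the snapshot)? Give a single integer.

v1: WRITE c=10  (c history now [(1, 10)])
READ b @v1: history=[] -> no version <= 1 -> NONE
READ d @v1: history=[] -> no version <= 1 -> NONE
READ d @v1: history=[] -> no version <= 1 -> NONE
READ d @v1: history=[] -> no version <= 1 -> NONE
v2: WRITE a=13  (a history now [(2, 13)])
READ c @v2: history=[(1, 10)] -> pick v1 -> 10
READ c @v2: history=[(1, 10)] -> pick v1 -> 10
v3: WRITE a=7  (a history now [(2, 13), (3, 7)])
READ a @v3: history=[(2, 13), (3, 7)] -> pick v3 -> 7
READ a @v3: history=[(2, 13), (3, 7)] -> pick v3 -> 7
v4: WRITE f=10  (f history now [(4, 10)])
READ b @v2: history=[] -> no version <= 2 -> NONE
READ a @v2: history=[(2, 13), (3, 7)] -> pick v2 -> 13
READ f @v3: history=[(4, 10)] -> no version <= 3 -> NONE
READ b @v2: history=[] -> no version <= 2 -> NONE
Read results in order: ['NONE', 'NONE', 'NONE', 'NONE', '10', '10', '7', '7', 'NONE', '13', 'NONE', 'NONE']
NONE count = 7

Answer: 7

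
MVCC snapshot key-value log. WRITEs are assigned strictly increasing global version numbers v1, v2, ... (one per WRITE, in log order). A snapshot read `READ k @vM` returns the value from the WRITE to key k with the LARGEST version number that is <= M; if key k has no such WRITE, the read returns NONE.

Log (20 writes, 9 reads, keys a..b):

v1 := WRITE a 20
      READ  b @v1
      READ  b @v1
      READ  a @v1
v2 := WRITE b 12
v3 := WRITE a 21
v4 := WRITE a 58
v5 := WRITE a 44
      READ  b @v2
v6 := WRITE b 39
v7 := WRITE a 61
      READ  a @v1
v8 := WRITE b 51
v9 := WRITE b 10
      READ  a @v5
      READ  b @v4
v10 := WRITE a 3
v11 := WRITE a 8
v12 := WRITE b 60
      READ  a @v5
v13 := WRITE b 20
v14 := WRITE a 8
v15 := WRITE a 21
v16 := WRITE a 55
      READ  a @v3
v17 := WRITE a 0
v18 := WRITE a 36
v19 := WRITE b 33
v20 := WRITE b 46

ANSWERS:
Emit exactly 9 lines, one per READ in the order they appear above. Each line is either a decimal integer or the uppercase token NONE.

Answer: NONE
NONE
20
12
20
44
12
44
21

Derivation:
v1: WRITE a=20  (a history now [(1, 20)])
READ b @v1: history=[] -> no version <= 1 -> NONE
READ b @v1: history=[] -> no version <= 1 -> NONE
READ a @v1: history=[(1, 20)] -> pick v1 -> 20
v2: WRITE b=12  (b history now [(2, 12)])
v3: WRITE a=21  (a history now [(1, 20), (3, 21)])
v4: WRITE a=58  (a history now [(1, 20), (3, 21), (4, 58)])
v5: WRITE a=44  (a history now [(1, 20), (3, 21), (4, 58), (5, 44)])
READ b @v2: history=[(2, 12)] -> pick v2 -> 12
v6: WRITE b=39  (b history now [(2, 12), (6, 39)])
v7: WRITE a=61  (a history now [(1, 20), (3, 21), (4, 58), (5, 44), (7, 61)])
READ a @v1: history=[(1, 20), (3, 21), (4, 58), (5, 44), (7, 61)] -> pick v1 -> 20
v8: WRITE b=51  (b history now [(2, 12), (6, 39), (8, 51)])
v9: WRITE b=10  (b history now [(2, 12), (6, 39), (8, 51), (9, 10)])
READ a @v5: history=[(1, 20), (3, 21), (4, 58), (5, 44), (7, 61)] -> pick v5 -> 44
READ b @v4: history=[(2, 12), (6, 39), (8, 51), (9, 10)] -> pick v2 -> 12
v10: WRITE a=3  (a history now [(1, 20), (3, 21), (4, 58), (5, 44), (7, 61), (10, 3)])
v11: WRITE a=8  (a history now [(1, 20), (3, 21), (4, 58), (5, 44), (7, 61), (10, 3), (11, 8)])
v12: WRITE b=60  (b history now [(2, 12), (6, 39), (8, 51), (9, 10), (12, 60)])
READ a @v5: history=[(1, 20), (3, 21), (4, 58), (5, 44), (7, 61), (10, 3), (11, 8)] -> pick v5 -> 44
v13: WRITE b=20  (b history now [(2, 12), (6, 39), (8, 51), (9, 10), (12, 60), (13, 20)])
v14: WRITE a=8  (a history now [(1, 20), (3, 21), (4, 58), (5, 44), (7, 61), (10, 3), (11, 8), (14, 8)])
v15: WRITE a=21  (a history now [(1, 20), (3, 21), (4, 58), (5, 44), (7, 61), (10, 3), (11, 8), (14, 8), (15, 21)])
v16: WRITE a=55  (a history now [(1, 20), (3, 21), (4, 58), (5, 44), (7, 61), (10, 3), (11, 8), (14, 8), (15, 21), (16, 55)])
READ a @v3: history=[(1, 20), (3, 21), (4, 58), (5, 44), (7, 61), (10, 3), (11, 8), (14, 8), (15, 21), (16, 55)] -> pick v3 -> 21
v17: WRITE a=0  (a history now [(1, 20), (3, 21), (4, 58), (5, 44), (7, 61), (10, 3), (11, 8), (14, 8), (15, 21), (16, 55), (17, 0)])
v18: WRITE a=36  (a history now [(1, 20), (3, 21), (4, 58), (5, 44), (7, 61), (10, 3), (11, 8), (14, 8), (15, 21), (16, 55), (17, 0), (18, 36)])
v19: WRITE b=33  (b history now [(2, 12), (6, 39), (8, 51), (9, 10), (12, 60), (13, 20), (19, 33)])
v20: WRITE b=46  (b history now [(2, 12), (6, 39), (8, 51), (9, 10), (12, 60), (13, 20), (19, 33), (20, 46)])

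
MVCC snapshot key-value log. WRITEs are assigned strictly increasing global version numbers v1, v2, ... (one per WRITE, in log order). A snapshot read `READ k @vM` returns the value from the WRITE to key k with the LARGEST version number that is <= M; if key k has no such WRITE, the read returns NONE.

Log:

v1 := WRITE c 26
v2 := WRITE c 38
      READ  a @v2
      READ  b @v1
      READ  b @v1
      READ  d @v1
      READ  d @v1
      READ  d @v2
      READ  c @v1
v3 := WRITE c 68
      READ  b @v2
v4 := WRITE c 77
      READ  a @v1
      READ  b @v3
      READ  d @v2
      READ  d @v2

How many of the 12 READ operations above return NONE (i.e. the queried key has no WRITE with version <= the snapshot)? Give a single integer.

Answer: 11

Derivation:
v1: WRITE c=26  (c history now [(1, 26)])
v2: WRITE c=38  (c history now [(1, 26), (2, 38)])
READ a @v2: history=[] -> no version <= 2 -> NONE
READ b @v1: history=[] -> no version <= 1 -> NONE
READ b @v1: history=[] -> no version <= 1 -> NONE
READ d @v1: history=[] -> no version <= 1 -> NONE
READ d @v1: history=[] -> no version <= 1 -> NONE
READ d @v2: history=[] -> no version <= 2 -> NONE
READ c @v1: history=[(1, 26), (2, 38)] -> pick v1 -> 26
v3: WRITE c=68  (c history now [(1, 26), (2, 38), (3, 68)])
READ b @v2: history=[] -> no version <= 2 -> NONE
v4: WRITE c=77  (c history now [(1, 26), (2, 38), (3, 68), (4, 77)])
READ a @v1: history=[] -> no version <= 1 -> NONE
READ b @v3: history=[] -> no version <= 3 -> NONE
READ d @v2: history=[] -> no version <= 2 -> NONE
READ d @v2: history=[] -> no version <= 2 -> NONE
Read results in order: ['NONE', 'NONE', 'NONE', 'NONE', 'NONE', 'NONE', '26', 'NONE', 'NONE', 'NONE', 'NONE', 'NONE']
NONE count = 11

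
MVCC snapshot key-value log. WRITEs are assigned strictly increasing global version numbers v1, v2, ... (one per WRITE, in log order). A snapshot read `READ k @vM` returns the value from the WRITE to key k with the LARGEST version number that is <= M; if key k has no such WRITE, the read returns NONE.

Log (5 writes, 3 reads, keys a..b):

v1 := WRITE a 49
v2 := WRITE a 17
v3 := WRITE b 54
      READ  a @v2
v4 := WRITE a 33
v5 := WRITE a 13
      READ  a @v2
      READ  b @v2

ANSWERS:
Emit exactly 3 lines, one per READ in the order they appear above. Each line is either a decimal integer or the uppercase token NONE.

Answer: 17
17
NONE

Derivation:
v1: WRITE a=49  (a history now [(1, 49)])
v2: WRITE a=17  (a history now [(1, 49), (2, 17)])
v3: WRITE b=54  (b history now [(3, 54)])
READ a @v2: history=[(1, 49), (2, 17)] -> pick v2 -> 17
v4: WRITE a=33  (a history now [(1, 49), (2, 17), (4, 33)])
v5: WRITE a=13  (a history now [(1, 49), (2, 17), (4, 33), (5, 13)])
READ a @v2: history=[(1, 49), (2, 17), (4, 33), (5, 13)] -> pick v2 -> 17
READ b @v2: history=[(3, 54)] -> no version <= 2 -> NONE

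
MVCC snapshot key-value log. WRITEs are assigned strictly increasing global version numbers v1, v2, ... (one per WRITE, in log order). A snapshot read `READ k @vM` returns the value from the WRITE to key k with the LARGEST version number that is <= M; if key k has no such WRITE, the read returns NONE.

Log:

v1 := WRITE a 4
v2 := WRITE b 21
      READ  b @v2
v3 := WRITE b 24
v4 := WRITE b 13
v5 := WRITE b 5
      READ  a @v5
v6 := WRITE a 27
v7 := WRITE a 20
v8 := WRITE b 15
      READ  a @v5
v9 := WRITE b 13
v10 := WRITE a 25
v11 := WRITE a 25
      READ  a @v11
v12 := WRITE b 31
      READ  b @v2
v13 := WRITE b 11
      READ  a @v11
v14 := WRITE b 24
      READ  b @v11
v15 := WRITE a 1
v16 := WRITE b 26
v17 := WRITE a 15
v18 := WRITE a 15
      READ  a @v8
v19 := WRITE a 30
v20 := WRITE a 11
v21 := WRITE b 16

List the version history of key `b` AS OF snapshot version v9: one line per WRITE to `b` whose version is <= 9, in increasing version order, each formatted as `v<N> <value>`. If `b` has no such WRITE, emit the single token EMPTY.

Scan writes for key=b with version <= 9:
  v1 WRITE a 4 -> skip
  v2 WRITE b 21 -> keep
  v3 WRITE b 24 -> keep
  v4 WRITE b 13 -> keep
  v5 WRITE b 5 -> keep
  v6 WRITE a 27 -> skip
  v7 WRITE a 20 -> skip
  v8 WRITE b 15 -> keep
  v9 WRITE b 13 -> keep
  v10 WRITE a 25 -> skip
  v11 WRITE a 25 -> skip
  v12 WRITE b 31 -> drop (> snap)
  v13 WRITE b 11 -> drop (> snap)
  v14 WRITE b 24 -> drop (> snap)
  v15 WRITE a 1 -> skip
  v16 WRITE b 26 -> drop (> snap)
  v17 WRITE a 15 -> skip
  v18 WRITE a 15 -> skip
  v19 WRITE a 30 -> skip
  v20 WRITE a 11 -> skip
  v21 WRITE b 16 -> drop (> snap)
Collected: [(2, 21), (3, 24), (4, 13), (5, 5), (8, 15), (9, 13)]

Answer: v2 21
v3 24
v4 13
v5 5
v8 15
v9 13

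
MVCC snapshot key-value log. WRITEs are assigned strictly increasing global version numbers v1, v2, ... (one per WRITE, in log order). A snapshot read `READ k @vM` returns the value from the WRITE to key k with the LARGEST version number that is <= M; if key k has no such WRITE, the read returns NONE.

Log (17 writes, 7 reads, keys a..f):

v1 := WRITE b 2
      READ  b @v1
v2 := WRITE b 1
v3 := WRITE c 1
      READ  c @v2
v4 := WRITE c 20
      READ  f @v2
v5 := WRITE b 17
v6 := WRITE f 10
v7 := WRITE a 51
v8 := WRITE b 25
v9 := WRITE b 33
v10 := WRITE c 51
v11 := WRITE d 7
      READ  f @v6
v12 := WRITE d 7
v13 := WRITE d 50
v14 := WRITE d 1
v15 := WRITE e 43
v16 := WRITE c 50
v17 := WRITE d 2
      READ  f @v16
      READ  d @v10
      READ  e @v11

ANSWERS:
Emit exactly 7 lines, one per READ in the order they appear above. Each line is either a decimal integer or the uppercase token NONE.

v1: WRITE b=2  (b history now [(1, 2)])
READ b @v1: history=[(1, 2)] -> pick v1 -> 2
v2: WRITE b=1  (b history now [(1, 2), (2, 1)])
v3: WRITE c=1  (c history now [(3, 1)])
READ c @v2: history=[(3, 1)] -> no version <= 2 -> NONE
v4: WRITE c=20  (c history now [(3, 1), (4, 20)])
READ f @v2: history=[] -> no version <= 2 -> NONE
v5: WRITE b=17  (b history now [(1, 2), (2, 1), (5, 17)])
v6: WRITE f=10  (f history now [(6, 10)])
v7: WRITE a=51  (a history now [(7, 51)])
v8: WRITE b=25  (b history now [(1, 2), (2, 1), (5, 17), (8, 25)])
v9: WRITE b=33  (b history now [(1, 2), (2, 1), (5, 17), (8, 25), (9, 33)])
v10: WRITE c=51  (c history now [(3, 1), (4, 20), (10, 51)])
v11: WRITE d=7  (d history now [(11, 7)])
READ f @v6: history=[(6, 10)] -> pick v6 -> 10
v12: WRITE d=7  (d history now [(11, 7), (12, 7)])
v13: WRITE d=50  (d history now [(11, 7), (12, 7), (13, 50)])
v14: WRITE d=1  (d history now [(11, 7), (12, 7), (13, 50), (14, 1)])
v15: WRITE e=43  (e history now [(15, 43)])
v16: WRITE c=50  (c history now [(3, 1), (4, 20), (10, 51), (16, 50)])
v17: WRITE d=2  (d history now [(11, 7), (12, 7), (13, 50), (14, 1), (17, 2)])
READ f @v16: history=[(6, 10)] -> pick v6 -> 10
READ d @v10: history=[(11, 7), (12, 7), (13, 50), (14, 1), (17, 2)] -> no version <= 10 -> NONE
READ e @v11: history=[(15, 43)] -> no version <= 11 -> NONE

Answer: 2
NONE
NONE
10
10
NONE
NONE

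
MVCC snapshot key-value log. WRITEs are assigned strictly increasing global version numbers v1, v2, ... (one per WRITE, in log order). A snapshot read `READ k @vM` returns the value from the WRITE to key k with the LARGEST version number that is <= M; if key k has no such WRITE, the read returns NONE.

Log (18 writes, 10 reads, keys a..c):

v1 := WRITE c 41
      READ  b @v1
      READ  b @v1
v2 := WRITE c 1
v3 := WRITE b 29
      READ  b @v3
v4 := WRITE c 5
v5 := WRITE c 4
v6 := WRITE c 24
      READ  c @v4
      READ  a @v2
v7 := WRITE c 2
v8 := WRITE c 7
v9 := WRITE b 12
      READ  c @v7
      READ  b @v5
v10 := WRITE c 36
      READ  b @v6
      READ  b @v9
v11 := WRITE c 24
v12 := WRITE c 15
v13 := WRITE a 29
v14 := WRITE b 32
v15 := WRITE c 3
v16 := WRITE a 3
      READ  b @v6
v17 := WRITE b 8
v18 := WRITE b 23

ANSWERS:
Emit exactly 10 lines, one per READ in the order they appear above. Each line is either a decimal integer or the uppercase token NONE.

Answer: NONE
NONE
29
5
NONE
2
29
29
12
29

Derivation:
v1: WRITE c=41  (c history now [(1, 41)])
READ b @v1: history=[] -> no version <= 1 -> NONE
READ b @v1: history=[] -> no version <= 1 -> NONE
v2: WRITE c=1  (c history now [(1, 41), (2, 1)])
v3: WRITE b=29  (b history now [(3, 29)])
READ b @v3: history=[(3, 29)] -> pick v3 -> 29
v4: WRITE c=5  (c history now [(1, 41), (2, 1), (4, 5)])
v5: WRITE c=4  (c history now [(1, 41), (2, 1), (4, 5), (5, 4)])
v6: WRITE c=24  (c history now [(1, 41), (2, 1), (4, 5), (5, 4), (6, 24)])
READ c @v4: history=[(1, 41), (2, 1), (4, 5), (5, 4), (6, 24)] -> pick v4 -> 5
READ a @v2: history=[] -> no version <= 2 -> NONE
v7: WRITE c=2  (c history now [(1, 41), (2, 1), (4, 5), (5, 4), (6, 24), (7, 2)])
v8: WRITE c=7  (c history now [(1, 41), (2, 1), (4, 5), (5, 4), (6, 24), (7, 2), (8, 7)])
v9: WRITE b=12  (b history now [(3, 29), (9, 12)])
READ c @v7: history=[(1, 41), (2, 1), (4, 5), (5, 4), (6, 24), (7, 2), (8, 7)] -> pick v7 -> 2
READ b @v5: history=[(3, 29), (9, 12)] -> pick v3 -> 29
v10: WRITE c=36  (c history now [(1, 41), (2, 1), (4, 5), (5, 4), (6, 24), (7, 2), (8, 7), (10, 36)])
READ b @v6: history=[(3, 29), (9, 12)] -> pick v3 -> 29
READ b @v9: history=[(3, 29), (9, 12)] -> pick v9 -> 12
v11: WRITE c=24  (c history now [(1, 41), (2, 1), (4, 5), (5, 4), (6, 24), (7, 2), (8, 7), (10, 36), (11, 24)])
v12: WRITE c=15  (c history now [(1, 41), (2, 1), (4, 5), (5, 4), (6, 24), (7, 2), (8, 7), (10, 36), (11, 24), (12, 15)])
v13: WRITE a=29  (a history now [(13, 29)])
v14: WRITE b=32  (b history now [(3, 29), (9, 12), (14, 32)])
v15: WRITE c=3  (c history now [(1, 41), (2, 1), (4, 5), (5, 4), (6, 24), (7, 2), (8, 7), (10, 36), (11, 24), (12, 15), (15, 3)])
v16: WRITE a=3  (a history now [(13, 29), (16, 3)])
READ b @v6: history=[(3, 29), (9, 12), (14, 32)] -> pick v3 -> 29
v17: WRITE b=8  (b history now [(3, 29), (9, 12), (14, 32), (17, 8)])
v18: WRITE b=23  (b history now [(3, 29), (9, 12), (14, 32), (17, 8), (18, 23)])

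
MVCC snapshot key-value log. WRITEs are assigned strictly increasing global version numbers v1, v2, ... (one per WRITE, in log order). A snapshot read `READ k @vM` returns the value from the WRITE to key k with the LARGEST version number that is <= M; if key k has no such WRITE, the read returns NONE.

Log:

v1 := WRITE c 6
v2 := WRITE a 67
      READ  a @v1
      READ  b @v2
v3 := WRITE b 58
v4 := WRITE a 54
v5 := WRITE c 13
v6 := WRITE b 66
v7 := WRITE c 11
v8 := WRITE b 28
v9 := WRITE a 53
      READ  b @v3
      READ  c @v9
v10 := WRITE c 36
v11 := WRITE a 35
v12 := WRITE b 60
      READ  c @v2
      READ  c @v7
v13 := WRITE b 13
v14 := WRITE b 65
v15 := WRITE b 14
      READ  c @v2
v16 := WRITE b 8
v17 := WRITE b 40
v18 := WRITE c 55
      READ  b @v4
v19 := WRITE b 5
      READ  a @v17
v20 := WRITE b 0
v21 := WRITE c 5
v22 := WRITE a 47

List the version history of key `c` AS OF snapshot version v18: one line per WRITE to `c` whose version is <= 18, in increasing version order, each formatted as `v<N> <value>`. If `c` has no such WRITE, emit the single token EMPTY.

Answer: v1 6
v5 13
v7 11
v10 36
v18 55

Derivation:
Scan writes for key=c with version <= 18:
  v1 WRITE c 6 -> keep
  v2 WRITE a 67 -> skip
  v3 WRITE b 58 -> skip
  v4 WRITE a 54 -> skip
  v5 WRITE c 13 -> keep
  v6 WRITE b 66 -> skip
  v7 WRITE c 11 -> keep
  v8 WRITE b 28 -> skip
  v9 WRITE a 53 -> skip
  v10 WRITE c 36 -> keep
  v11 WRITE a 35 -> skip
  v12 WRITE b 60 -> skip
  v13 WRITE b 13 -> skip
  v14 WRITE b 65 -> skip
  v15 WRITE b 14 -> skip
  v16 WRITE b 8 -> skip
  v17 WRITE b 40 -> skip
  v18 WRITE c 55 -> keep
  v19 WRITE b 5 -> skip
  v20 WRITE b 0 -> skip
  v21 WRITE c 5 -> drop (> snap)
  v22 WRITE a 47 -> skip
Collected: [(1, 6), (5, 13), (7, 11), (10, 36), (18, 55)]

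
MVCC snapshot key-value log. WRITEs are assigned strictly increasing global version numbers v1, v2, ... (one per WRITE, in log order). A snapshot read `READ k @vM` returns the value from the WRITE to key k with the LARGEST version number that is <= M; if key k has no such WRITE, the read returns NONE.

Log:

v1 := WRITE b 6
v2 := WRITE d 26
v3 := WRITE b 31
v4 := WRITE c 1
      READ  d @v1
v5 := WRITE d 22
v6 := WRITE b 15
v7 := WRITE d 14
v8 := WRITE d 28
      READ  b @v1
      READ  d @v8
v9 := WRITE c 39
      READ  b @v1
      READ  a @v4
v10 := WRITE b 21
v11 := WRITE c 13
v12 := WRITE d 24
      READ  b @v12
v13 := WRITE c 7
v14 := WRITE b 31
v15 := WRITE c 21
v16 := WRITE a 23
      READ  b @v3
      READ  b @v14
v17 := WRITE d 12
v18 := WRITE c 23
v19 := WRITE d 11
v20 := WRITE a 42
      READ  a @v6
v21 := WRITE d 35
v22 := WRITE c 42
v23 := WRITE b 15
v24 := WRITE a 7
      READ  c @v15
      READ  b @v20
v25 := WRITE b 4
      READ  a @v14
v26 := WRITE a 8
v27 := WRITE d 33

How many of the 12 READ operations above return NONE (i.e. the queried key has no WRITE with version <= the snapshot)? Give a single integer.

Answer: 4

Derivation:
v1: WRITE b=6  (b history now [(1, 6)])
v2: WRITE d=26  (d history now [(2, 26)])
v3: WRITE b=31  (b history now [(1, 6), (3, 31)])
v4: WRITE c=1  (c history now [(4, 1)])
READ d @v1: history=[(2, 26)] -> no version <= 1 -> NONE
v5: WRITE d=22  (d history now [(2, 26), (5, 22)])
v6: WRITE b=15  (b history now [(1, 6), (3, 31), (6, 15)])
v7: WRITE d=14  (d history now [(2, 26), (5, 22), (7, 14)])
v8: WRITE d=28  (d history now [(2, 26), (5, 22), (7, 14), (8, 28)])
READ b @v1: history=[(1, 6), (3, 31), (6, 15)] -> pick v1 -> 6
READ d @v8: history=[(2, 26), (5, 22), (7, 14), (8, 28)] -> pick v8 -> 28
v9: WRITE c=39  (c history now [(4, 1), (9, 39)])
READ b @v1: history=[(1, 6), (3, 31), (6, 15)] -> pick v1 -> 6
READ a @v4: history=[] -> no version <= 4 -> NONE
v10: WRITE b=21  (b history now [(1, 6), (3, 31), (6, 15), (10, 21)])
v11: WRITE c=13  (c history now [(4, 1), (9, 39), (11, 13)])
v12: WRITE d=24  (d history now [(2, 26), (5, 22), (7, 14), (8, 28), (12, 24)])
READ b @v12: history=[(1, 6), (3, 31), (6, 15), (10, 21)] -> pick v10 -> 21
v13: WRITE c=7  (c history now [(4, 1), (9, 39), (11, 13), (13, 7)])
v14: WRITE b=31  (b history now [(1, 6), (3, 31), (6, 15), (10, 21), (14, 31)])
v15: WRITE c=21  (c history now [(4, 1), (9, 39), (11, 13), (13, 7), (15, 21)])
v16: WRITE a=23  (a history now [(16, 23)])
READ b @v3: history=[(1, 6), (3, 31), (6, 15), (10, 21), (14, 31)] -> pick v3 -> 31
READ b @v14: history=[(1, 6), (3, 31), (6, 15), (10, 21), (14, 31)] -> pick v14 -> 31
v17: WRITE d=12  (d history now [(2, 26), (5, 22), (7, 14), (8, 28), (12, 24), (17, 12)])
v18: WRITE c=23  (c history now [(4, 1), (9, 39), (11, 13), (13, 7), (15, 21), (18, 23)])
v19: WRITE d=11  (d history now [(2, 26), (5, 22), (7, 14), (8, 28), (12, 24), (17, 12), (19, 11)])
v20: WRITE a=42  (a history now [(16, 23), (20, 42)])
READ a @v6: history=[(16, 23), (20, 42)] -> no version <= 6 -> NONE
v21: WRITE d=35  (d history now [(2, 26), (5, 22), (7, 14), (8, 28), (12, 24), (17, 12), (19, 11), (21, 35)])
v22: WRITE c=42  (c history now [(4, 1), (9, 39), (11, 13), (13, 7), (15, 21), (18, 23), (22, 42)])
v23: WRITE b=15  (b history now [(1, 6), (3, 31), (6, 15), (10, 21), (14, 31), (23, 15)])
v24: WRITE a=7  (a history now [(16, 23), (20, 42), (24, 7)])
READ c @v15: history=[(4, 1), (9, 39), (11, 13), (13, 7), (15, 21), (18, 23), (22, 42)] -> pick v15 -> 21
READ b @v20: history=[(1, 6), (3, 31), (6, 15), (10, 21), (14, 31), (23, 15)] -> pick v14 -> 31
v25: WRITE b=4  (b history now [(1, 6), (3, 31), (6, 15), (10, 21), (14, 31), (23, 15), (25, 4)])
READ a @v14: history=[(16, 23), (20, 42), (24, 7)] -> no version <= 14 -> NONE
v26: WRITE a=8  (a history now [(16, 23), (20, 42), (24, 7), (26, 8)])
v27: WRITE d=33  (d history now [(2, 26), (5, 22), (7, 14), (8, 28), (12, 24), (17, 12), (19, 11), (21, 35), (27, 33)])
Read results in order: ['NONE', '6', '28', '6', 'NONE', '21', '31', '31', 'NONE', '21', '31', 'NONE']
NONE count = 4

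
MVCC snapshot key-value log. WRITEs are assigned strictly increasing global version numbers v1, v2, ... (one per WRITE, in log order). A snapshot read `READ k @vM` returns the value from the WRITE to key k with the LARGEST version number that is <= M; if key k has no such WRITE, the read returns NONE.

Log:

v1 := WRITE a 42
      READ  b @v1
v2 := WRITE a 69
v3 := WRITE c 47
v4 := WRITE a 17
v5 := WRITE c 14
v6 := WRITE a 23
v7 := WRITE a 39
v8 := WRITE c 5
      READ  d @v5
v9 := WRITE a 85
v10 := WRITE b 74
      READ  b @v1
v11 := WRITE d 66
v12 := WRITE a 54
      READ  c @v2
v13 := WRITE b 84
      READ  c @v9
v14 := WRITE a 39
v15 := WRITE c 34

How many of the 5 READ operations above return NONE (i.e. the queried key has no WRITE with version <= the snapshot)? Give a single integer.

Answer: 4

Derivation:
v1: WRITE a=42  (a history now [(1, 42)])
READ b @v1: history=[] -> no version <= 1 -> NONE
v2: WRITE a=69  (a history now [(1, 42), (2, 69)])
v3: WRITE c=47  (c history now [(3, 47)])
v4: WRITE a=17  (a history now [(1, 42), (2, 69), (4, 17)])
v5: WRITE c=14  (c history now [(3, 47), (5, 14)])
v6: WRITE a=23  (a history now [(1, 42), (2, 69), (4, 17), (6, 23)])
v7: WRITE a=39  (a history now [(1, 42), (2, 69), (4, 17), (6, 23), (7, 39)])
v8: WRITE c=5  (c history now [(3, 47), (5, 14), (8, 5)])
READ d @v5: history=[] -> no version <= 5 -> NONE
v9: WRITE a=85  (a history now [(1, 42), (2, 69), (4, 17), (6, 23), (7, 39), (9, 85)])
v10: WRITE b=74  (b history now [(10, 74)])
READ b @v1: history=[(10, 74)] -> no version <= 1 -> NONE
v11: WRITE d=66  (d history now [(11, 66)])
v12: WRITE a=54  (a history now [(1, 42), (2, 69), (4, 17), (6, 23), (7, 39), (9, 85), (12, 54)])
READ c @v2: history=[(3, 47), (5, 14), (8, 5)] -> no version <= 2 -> NONE
v13: WRITE b=84  (b history now [(10, 74), (13, 84)])
READ c @v9: history=[(3, 47), (5, 14), (8, 5)] -> pick v8 -> 5
v14: WRITE a=39  (a history now [(1, 42), (2, 69), (4, 17), (6, 23), (7, 39), (9, 85), (12, 54), (14, 39)])
v15: WRITE c=34  (c history now [(3, 47), (5, 14), (8, 5), (15, 34)])
Read results in order: ['NONE', 'NONE', 'NONE', 'NONE', '5']
NONE count = 4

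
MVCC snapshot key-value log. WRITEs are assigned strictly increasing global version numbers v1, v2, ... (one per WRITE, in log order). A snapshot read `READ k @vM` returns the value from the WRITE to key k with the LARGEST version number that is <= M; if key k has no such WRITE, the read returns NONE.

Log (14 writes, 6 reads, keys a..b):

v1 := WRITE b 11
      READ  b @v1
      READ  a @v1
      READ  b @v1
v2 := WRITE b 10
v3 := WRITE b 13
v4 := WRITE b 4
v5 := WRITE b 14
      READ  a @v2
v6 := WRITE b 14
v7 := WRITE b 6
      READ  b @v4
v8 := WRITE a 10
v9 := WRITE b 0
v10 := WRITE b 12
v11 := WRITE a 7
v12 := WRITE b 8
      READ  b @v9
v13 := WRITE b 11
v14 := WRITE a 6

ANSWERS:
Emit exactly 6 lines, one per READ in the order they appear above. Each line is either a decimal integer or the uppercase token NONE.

Answer: 11
NONE
11
NONE
4
0

Derivation:
v1: WRITE b=11  (b history now [(1, 11)])
READ b @v1: history=[(1, 11)] -> pick v1 -> 11
READ a @v1: history=[] -> no version <= 1 -> NONE
READ b @v1: history=[(1, 11)] -> pick v1 -> 11
v2: WRITE b=10  (b history now [(1, 11), (2, 10)])
v3: WRITE b=13  (b history now [(1, 11), (2, 10), (3, 13)])
v4: WRITE b=4  (b history now [(1, 11), (2, 10), (3, 13), (4, 4)])
v5: WRITE b=14  (b history now [(1, 11), (2, 10), (3, 13), (4, 4), (5, 14)])
READ a @v2: history=[] -> no version <= 2 -> NONE
v6: WRITE b=14  (b history now [(1, 11), (2, 10), (3, 13), (4, 4), (5, 14), (6, 14)])
v7: WRITE b=6  (b history now [(1, 11), (2, 10), (3, 13), (4, 4), (5, 14), (6, 14), (7, 6)])
READ b @v4: history=[(1, 11), (2, 10), (3, 13), (4, 4), (5, 14), (6, 14), (7, 6)] -> pick v4 -> 4
v8: WRITE a=10  (a history now [(8, 10)])
v9: WRITE b=0  (b history now [(1, 11), (2, 10), (3, 13), (4, 4), (5, 14), (6, 14), (7, 6), (9, 0)])
v10: WRITE b=12  (b history now [(1, 11), (2, 10), (3, 13), (4, 4), (5, 14), (6, 14), (7, 6), (9, 0), (10, 12)])
v11: WRITE a=7  (a history now [(8, 10), (11, 7)])
v12: WRITE b=8  (b history now [(1, 11), (2, 10), (3, 13), (4, 4), (5, 14), (6, 14), (7, 6), (9, 0), (10, 12), (12, 8)])
READ b @v9: history=[(1, 11), (2, 10), (3, 13), (4, 4), (5, 14), (6, 14), (7, 6), (9, 0), (10, 12), (12, 8)] -> pick v9 -> 0
v13: WRITE b=11  (b history now [(1, 11), (2, 10), (3, 13), (4, 4), (5, 14), (6, 14), (7, 6), (9, 0), (10, 12), (12, 8), (13, 11)])
v14: WRITE a=6  (a history now [(8, 10), (11, 7), (14, 6)])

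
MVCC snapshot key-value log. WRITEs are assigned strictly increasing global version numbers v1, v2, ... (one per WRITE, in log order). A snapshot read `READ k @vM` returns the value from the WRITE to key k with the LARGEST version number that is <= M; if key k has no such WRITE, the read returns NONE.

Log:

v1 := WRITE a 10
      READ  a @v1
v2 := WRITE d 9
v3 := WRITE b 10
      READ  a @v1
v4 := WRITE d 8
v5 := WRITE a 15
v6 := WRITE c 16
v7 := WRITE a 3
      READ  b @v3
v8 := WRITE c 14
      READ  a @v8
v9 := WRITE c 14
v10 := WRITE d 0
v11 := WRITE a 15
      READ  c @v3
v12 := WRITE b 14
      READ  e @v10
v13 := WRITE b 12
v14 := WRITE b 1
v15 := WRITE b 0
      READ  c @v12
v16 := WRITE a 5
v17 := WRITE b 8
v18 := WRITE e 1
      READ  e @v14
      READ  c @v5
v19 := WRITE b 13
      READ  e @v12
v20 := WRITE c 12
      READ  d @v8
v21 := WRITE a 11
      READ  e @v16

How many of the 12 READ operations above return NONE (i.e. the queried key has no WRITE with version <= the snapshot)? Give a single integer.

Answer: 6

Derivation:
v1: WRITE a=10  (a history now [(1, 10)])
READ a @v1: history=[(1, 10)] -> pick v1 -> 10
v2: WRITE d=9  (d history now [(2, 9)])
v3: WRITE b=10  (b history now [(3, 10)])
READ a @v1: history=[(1, 10)] -> pick v1 -> 10
v4: WRITE d=8  (d history now [(2, 9), (4, 8)])
v5: WRITE a=15  (a history now [(1, 10), (5, 15)])
v6: WRITE c=16  (c history now [(6, 16)])
v7: WRITE a=3  (a history now [(1, 10), (5, 15), (7, 3)])
READ b @v3: history=[(3, 10)] -> pick v3 -> 10
v8: WRITE c=14  (c history now [(6, 16), (8, 14)])
READ a @v8: history=[(1, 10), (5, 15), (7, 3)] -> pick v7 -> 3
v9: WRITE c=14  (c history now [(6, 16), (8, 14), (9, 14)])
v10: WRITE d=0  (d history now [(2, 9), (4, 8), (10, 0)])
v11: WRITE a=15  (a history now [(1, 10), (5, 15), (7, 3), (11, 15)])
READ c @v3: history=[(6, 16), (8, 14), (9, 14)] -> no version <= 3 -> NONE
v12: WRITE b=14  (b history now [(3, 10), (12, 14)])
READ e @v10: history=[] -> no version <= 10 -> NONE
v13: WRITE b=12  (b history now [(3, 10), (12, 14), (13, 12)])
v14: WRITE b=1  (b history now [(3, 10), (12, 14), (13, 12), (14, 1)])
v15: WRITE b=0  (b history now [(3, 10), (12, 14), (13, 12), (14, 1), (15, 0)])
READ c @v12: history=[(6, 16), (8, 14), (9, 14)] -> pick v9 -> 14
v16: WRITE a=5  (a history now [(1, 10), (5, 15), (7, 3), (11, 15), (16, 5)])
v17: WRITE b=8  (b history now [(3, 10), (12, 14), (13, 12), (14, 1), (15, 0), (17, 8)])
v18: WRITE e=1  (e history now [(18, 1)])
READ e @v14: history=[(18, 1)] -> no version <= 14 -> NONE
READ c @v5: history=[(6, 16), (8, 14), (9, 14)] -> no version <= 5 -> NONE
v19: WRITE b=13  (b history now [(3, 10), (12, 14), (13, 12), (14, 1), (15, 0), (17, 8), (19, 13)])
READ e @v12: history=[(18, 1)] -> no version <= 12 -> NONE
v20: WRITE c=12  (c history now [(6, 16), (8, 14), (9, 14), (20, 12)])
READ d @v8: history=[(2, 9), (4, 8), (10, 0)] -> pick v4 -> 8
v21: WRITE a=11  (a history now [(1, 10), (5, 15), (7, 3), (11, 15), (16, 5), (21, 11)])
READ e @v16: history=[(18, 1)] -> no version <= 16 -> NONE
Read results in order: ['10', '10', '10', '3', 'NONE', 'NONE', '14', 'NONE', 'NONE', 'NONE', '8', 'NONE']
NONE count = 6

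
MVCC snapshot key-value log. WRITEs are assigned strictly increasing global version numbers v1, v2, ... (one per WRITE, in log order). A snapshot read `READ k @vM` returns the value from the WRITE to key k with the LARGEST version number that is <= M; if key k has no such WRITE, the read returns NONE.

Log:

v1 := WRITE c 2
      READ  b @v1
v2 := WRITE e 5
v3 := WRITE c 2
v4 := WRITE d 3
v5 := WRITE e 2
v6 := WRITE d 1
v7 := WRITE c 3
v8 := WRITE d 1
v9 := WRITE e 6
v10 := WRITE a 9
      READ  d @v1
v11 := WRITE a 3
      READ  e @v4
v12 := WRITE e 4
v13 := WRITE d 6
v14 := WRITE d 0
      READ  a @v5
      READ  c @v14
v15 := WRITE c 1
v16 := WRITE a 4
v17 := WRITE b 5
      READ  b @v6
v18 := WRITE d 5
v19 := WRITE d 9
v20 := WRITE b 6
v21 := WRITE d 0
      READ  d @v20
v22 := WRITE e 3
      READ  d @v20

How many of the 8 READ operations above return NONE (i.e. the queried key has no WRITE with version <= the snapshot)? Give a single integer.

v1: WRITE c=2  (c history now [(1, 2)])
READ b @v1: history=[] -> no version <= 1 -> NONE
v2: WRITE e=5  (e history now [(2, 5)])
v3: WRITE c=2  (c history now [(1, 2), (3, 2)])
v4: WRITE d=3  (d history now [(4, 3)])
v5: WRITE e=2  (e history now [(2, 5), (5, 2)])
v6: WRITE d=1  (d history now [(4, 3), (6, 1)])
v7: WRITE c=3  (c history now [(1, 2), (3, 2), (7, 3)])
v8: WRITE d=1  (d history now [(4, 3), (6, 1), (8, 1)])
v9: WRITE e=6  (e history now [(2, 5), (5, 2), (9, 6)])
v10: WRITE a=9  (a history now [(10, 9)])
READ d @v1: history=[(4, 3), (6, 1), (8, 1)] -> no version <= 1 -> NONE
v11: WRITE a=3  (a history now [(10, 9), (11, 3)])
READ e @v4: history=[(2, 5), (5, 2), (9, 6)] -> pick v2 -> 5
v12: WRITE e=4  (e history now [(2, 5), (5, 2), (9, 6), (12, 4)])
v13: WRITE d=6  (d history now [(4, 3), (6, 1), (8, 1), (13, 6)])
v14: WRITE d=0  (d history now [(4, 3), (6, 1), (8, 1), (13, 6), (14, 0)])
READ a @v5: history=[(10, 9), (11, 3)] -> no version <= 5 -> NONE
READ c @v14: history=[(1, 2), (3, 2), (7, 3)] -> pick v7 -> 3
v15: WRITE c=1  (c history now [(1, 2), (3, 2), (7, 3), (15, 1)])
v16: WRITE a=4  (a history now [(10, 9), (11, 3), (16, 4)])
v17: WRITE b=5  (b history now [(17, 5)])
READ b @v6: history=[(17, 5)] -> no version <= 6 -> NONE
v18: WRITE d=5  (d history now [(4, 3), (6, 1), (8, 1), (13, 6), (14, 0), (18, 5)])
v19: WRITE d=9  (d history now [(4, 3), (6, 1), (8, 1), (13, 6), (14, 0), (18, 5), (19, 9)])
v20: WRITE b=6  (b history now [(17, 5), (20, 6)])
v21: WRITE d=0  (d history now [(4, 3), (6, 1), (8, 1), (13, 6), (14, 0), (18, 5), (19, 9), (21, 0)])
READ d @v20: history=[(4, 3), (6, 1), (8, 1), (13, 6), (14, 0), (18, 5), (19, 9), (21, 0)] -> pick v19 -> 9
v22: WRITE e=3  (e history now [(2, 5), (5, 2), (9, 6), (12, 4), (22, 3)])
READ d @v20: history=[(4, 3), (6, 1), (8, 1), (13, 6), (14, 0), (18, 5), (19, 9), (21, 0)] -> pick v19 -> 9
Read results in order: ['NONE', 'NONE', '5', 'NONE', '3', 'NONE', '9', '9']
NONE count = 4

Answer: 4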